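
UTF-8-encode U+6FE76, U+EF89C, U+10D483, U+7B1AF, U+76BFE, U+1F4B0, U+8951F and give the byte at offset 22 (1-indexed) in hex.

1-indexed offset 22 is 0-indexed offset 21.
U+6FE76 → 4-byte form F1 AF B9 B6 at offsets 0–3.
U+EF89C → 4-byte form F3 AF A2 9C at offsets 4–7.
U+10D483 → 4-byte form F4 8D 92 83 at offsets 8–11.
U+7B1AF → 4-byte form F1 BB 86 AF at offsets 12–15.
U+76BFE → 4-byte form F1 B6 AF BE at offsets 16–19.
U+1F4B0 → 4-byte form F0 9F 92 B0 at offsets 20–23.
Offset 21 falls in char 6's range; it's byte 2 of F0 9F 92 B0 = 0x9F.

0x9F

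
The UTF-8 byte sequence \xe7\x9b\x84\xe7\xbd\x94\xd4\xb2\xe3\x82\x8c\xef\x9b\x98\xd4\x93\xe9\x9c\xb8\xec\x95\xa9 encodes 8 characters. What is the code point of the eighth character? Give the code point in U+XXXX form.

Offset 0: leading byte 0xE7 = 11100111 → 3-byte char #1 = E7 9B 84.
Offset 3: leading byte 0xE7 = 11100111 → 3-byte char #2 = E7 BD 94.
Offset 6: leading byte 0xD4 = 11010100 → 2-byte char #3 = D4 B2.
Offset 8: leading byte 0xE3 = 11100011 → 3-byte char #4 = E3 82 8C.
Offset 11: leading byte 0xEF = 11101111 → 3-byte char #5 = EF 9B 98.
Offset 14: leading byte 0xD4 = 11010100 → 2-byte char #6 = D4 93.
Offset 16: leading byte 0xE9 = 11101001 → 3-byte char #7 = E9 9C B8.
Offset 19: leading byte 0xEC = 11101100 → 3-byte char #8 = EC 95 A9.
Leading byte 0xEC = 11101100 matches 1110xxxx → 3-byte sequence.
Byte 1: 0xEC = 11101100, payload 1100 (4 bits).
Byte 2: 0x95 = 10010101 (10xxxxxx ✓), payload 010101.
Byte 3: 0xA9 = 10101001 (10xxxxxx ✓), payload 101001.
Concatenate: 1100010101101001 = 0xC569 (16 bits → U+C569).

U+C569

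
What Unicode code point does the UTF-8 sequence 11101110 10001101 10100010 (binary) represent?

U+E362

Leading byte 0xEE = 11101110 matches 1110xxxx → 3-byte sequence.
Byte 1: 0xEE = 11101110, payload 1110 (4 bits).
Byte 2: 0x8D = 10001101 (10xxxxxx ✓), payload 001101.
Byte 3: 0xA2 = 10100010 (10xxxxxx ✓), payload 100010.
Concatenate: 1110001101100010 = 0xE362 (16 bits → U+E362).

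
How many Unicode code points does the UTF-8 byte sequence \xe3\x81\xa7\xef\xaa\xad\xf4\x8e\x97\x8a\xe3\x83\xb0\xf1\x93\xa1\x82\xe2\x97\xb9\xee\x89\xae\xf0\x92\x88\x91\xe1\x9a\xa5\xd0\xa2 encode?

Byte at offset 0: 0xE3 = 11100011 → 3-byte char (#1). Advance 3.
Byte at offset 3: 0xEF = 11101111 → 3-byte char (#2). Advance 3.
Byte at offset 6: 0xF4 = 11110100 → 4-byte char (#3). Advance 4.
Byte at offset 10: 0xE3 = 11100011 → 3-byte char (#4). Advance 3.
Byte at offset 13: 0xF1 = 11110001 → 4-byte char (#5). Advance 4.
Byte at offset 17: 0xE2 = 11100010 → 3-byte char (#6). Advance 3.
Byte at offset 20: 0xEE = 11101110 → 3-byte char (#7). Advance 3.
Byte at offset 23: 0xF0 = 11110000 → 4-byte char (#8). Advance 4.
Byte at offset 27: 0xE1 = 11100001 → 3-byte char (#9). Advance 3.
Byte at offset 30: 0xD0 = 11010000 → 2-byte char (#10). Advance 2.
Reached end at offset 32 after 10 code points.

10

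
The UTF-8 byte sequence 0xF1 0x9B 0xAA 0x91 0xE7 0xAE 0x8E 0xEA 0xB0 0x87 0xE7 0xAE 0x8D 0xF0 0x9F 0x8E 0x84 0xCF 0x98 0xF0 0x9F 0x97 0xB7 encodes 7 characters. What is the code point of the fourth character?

Offset 0: leading byte 0xF1 = 11110001 → 4-byte char #1 = F1 9B AA 91.
Offset 4: leading byte 0xE7 = 11100111 → 3-byte char #2 = E7 AE 8E.
Offset 7: leading byte 0xEA = 11101010 → 3-byte char #3 = EA B0 87.
Offset 10: leading byte 0xE7 = 11100111 → 3-byte char #4 = E7 AE 8D.
Leading byte 0xE7 = 11100111 matches 1110xxxx → 3-byte sequence.
Byte 1: 0xE7 = 11100111, payload 0111 (4 bits).
Byte 2: 0xAE = 10101110 (10xxxxxx ✓), payload 101110.
Byte 3: 0x8D = 10001101 (10xxxxxx ✓), payload 001101.
Concatenate: 0111101110001101 = 0x7B8D (16 bits → U+7B8D).

U+7B8D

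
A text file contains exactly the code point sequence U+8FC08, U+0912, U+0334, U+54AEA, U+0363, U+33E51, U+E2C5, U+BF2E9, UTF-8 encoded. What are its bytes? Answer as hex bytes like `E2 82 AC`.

F2 8F B0 88 E0 A4 92 CC B4 F1 94 AB AA CD A3 F0 B3 B9 91 EE 8B 85 F2 BF 8B A9

U+8FC08: 4-byte form → F2 8F B0 88.
U+0912: 3-byte form → E0 A4 92.
U+0334: 2-byte form → CC B4.
U+54AEA: 4-byte form → F1 94 AB AA.
U+0363: 2-byte form → CD A3.
U+33E51: 4-byte form → F0 B3 B9 91.
U+E2C5: 3-byte form → EE 8B 85.
U+BF2E9: 4-byte form → F2 BF 8B A9.
Concatenated (26 bytes): F2 8F B0 88 E0 A4 92 CC B4 F1 94 AB AA CD A3 F0 B3 B9 91 EE 8B 85 F2 BF 8B A9.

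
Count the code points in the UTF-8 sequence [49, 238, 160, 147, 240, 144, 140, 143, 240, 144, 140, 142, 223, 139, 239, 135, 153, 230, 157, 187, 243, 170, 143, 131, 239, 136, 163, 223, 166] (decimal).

10

Byte at offset 0: 0x31 = 00110001 → 1-byte char (#1). Advance 1.
Byte at offset 1: 0xEE = 11101110 → 3-byte char (#2). Advance 3.
Byte at offset 4: 0xF0 = 11110000 → 4-byte char (#3). Advance 4.
Byte at offset 8: 0xF0 = 11110000 → 4-byte char (#4). Advance 4.
Byte at offset 12: 0xDF = 11011111 → 2-byte char (#5). Advance 2.
Byte at offset 14: 0xEF = 11101111 → 3-byte char (#6). Advance 3.
Byte at offset 17: 0xE6 = 11100110 → 3-byte char (#7). Advance 3.
Byte at offset 20: 0xF3 = 11110011 → 4-byte char (#8). Advance 4.
Byte at offset 24: 0xEF = 11101111 → 3-byte char (#9). Advance 3.
Byte at offset 27: 0xDF = 11011111 → 2-byte char (#10). Advance 2.
Reached end at offset 29 after 10 code points.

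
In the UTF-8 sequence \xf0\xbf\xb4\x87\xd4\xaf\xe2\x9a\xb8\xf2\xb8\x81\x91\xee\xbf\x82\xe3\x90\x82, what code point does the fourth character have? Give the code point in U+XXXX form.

Offset 0: leading byte 0xF0 = 11110000 → 4-byte char #1 = F0 BF B4 87.
Offset 4: leading byte 0xD4 = 11010100 → 2-byte char #2 = D4 AF.
Offset 6: leading byte 0xE2 = 11100010 → 3-byte char #3 = E2 9A B8.
Offset 9: leading byte 0xF2 = 11110010 → 4-byte char #4 = F2 B8 81 91.
Leading byte 0xF2 = 11110010 matches 11110xxx → 4-byte sequence.
Byte 1: 0xF2 = 11110010, payload 010 (3 bits).
Byte 2: 0xB8 = 10111000 (10xxxxxx ✓), payload 111000.
Byte 3: 0x81 = 10000001 (10xxxxxx ✓), payload 000001.
Byte 4: 0x91 = 10010001 (10xxxxxx ✓), payload 010001.
Concatenate: 010111000000001010001 = 0xB8051 (21 bits → U+B8051).

U+B8051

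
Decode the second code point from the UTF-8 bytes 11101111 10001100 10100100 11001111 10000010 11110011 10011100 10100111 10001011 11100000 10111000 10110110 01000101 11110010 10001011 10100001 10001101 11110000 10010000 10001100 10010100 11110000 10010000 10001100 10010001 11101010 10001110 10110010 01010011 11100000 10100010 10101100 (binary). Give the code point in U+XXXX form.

U+03C2

Offset 0: leading byte 0xEF = 11101111 → 3-byte char #1 = EF 8C A4.
Offset 3: leading byte 0xCF = 11001111 → 2-byte char #2 = CF 82.
Leading byte 0xCF = 11001111 matches 110xxxxx → 2-byte sequence.
Byte 1: 0xCF = 11001111, payload 01111 (5 bits).
Byte 2: 0x82 = 10000010 (10xxxxxx ✓), payload 000010.
Concatenate: 01111000010 = 0x3C2 (11 bits → U+03C2).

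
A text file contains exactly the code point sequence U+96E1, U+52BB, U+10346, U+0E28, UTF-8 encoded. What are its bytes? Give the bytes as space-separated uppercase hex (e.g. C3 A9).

E9 9B A1 E5 8A BB F0 90 8D 86 E0 B8 A8

U+96E1: 3-byte form → E9 9B A1.
U+52BB: 3-byte form → E5 8A BB.
U+10346: 4-byte form → F0 90 8D 86.
U+0E28: 3-byte form → E0 B8 A8.
Concatenated (13 bytes): E9 9B A1 E5 8A BB F0 90 8D 86 E0 B8 A8.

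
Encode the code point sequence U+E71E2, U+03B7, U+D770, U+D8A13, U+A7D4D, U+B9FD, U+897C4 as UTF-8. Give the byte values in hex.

U+E71E2: 4-byte form → F3 A7 87 A2.
U+03B7: 2-byte form → CE B7.
U+D770: 3-byte form → ED 9D B0.
U+D8A13: 4-byte form → F3 98 A8 93.
U+A7D4D: 4-byte form → F2 A7 B5 8D.
U+B9FD: 3-byte form → EB A7 BD.
U+897C4: 4-byte form → F2 89 9F 84.
Concatenated (24 bytes): F3 A7 87 A2 CE B7 ED 9D B0 F3 98 A8 93 F2 A7 B5 8D EB A7 BD F2 89 9F 84.

F3 A7 87 A2 CE B7 ED 9D B0 F3 98 A8 93 F2 A7 B5 8D EB A7 BD F2 89 9F 84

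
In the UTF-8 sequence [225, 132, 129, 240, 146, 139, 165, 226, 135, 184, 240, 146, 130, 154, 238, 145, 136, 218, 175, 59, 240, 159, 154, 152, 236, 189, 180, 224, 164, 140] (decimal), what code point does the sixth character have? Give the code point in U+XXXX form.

Offset 0: leading byte 0xE1 = 11100001 → 3-byte char #1 = E1 84 81.
Offset 3: leading byte 0xF0 = 11110000 → 4-byte char #2 = F0 92 8B A5.
Offset 7: leading byte 0xE2 = 11100010 → 3-byte char #3 = E2 87 B8.
Offset 10: leading byte 0xF0 = 11110000 → 4-byte char #4 = F0 92 82 9A.
Offset 14: leading byte 0xEE = 11101110 → 3-byte char #5 = EE 91 88.
Offset 17: leading byte 0xDA = 11011010 → 2-byte char #6 = DA AF.
Leading byte 0xDA = 11011010 matches 110xxxxx → 2-byte sequence.
Byte 1: 0xDA = 11011010, payload 11010 (5 bits).
Byte 2: 0xAF = 10101111 (10xxxxxx ✓), payload 101111.
Concatenate: 11010101111 = 0x6AF (11 bits → U+06AF).

U+06AF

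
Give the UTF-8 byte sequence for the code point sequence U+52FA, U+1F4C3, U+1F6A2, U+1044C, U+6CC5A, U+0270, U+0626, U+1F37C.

E5 8B BA F0 9F 93 83 F0 9F 9A A2 F0 90 91 8C F1 AC B1 9A C9 B0 D8 A6 F0 9F 8D BC

U+52FA: 3-byte form → E5 8B BA.
U+1F4C3: 4-byte form → F0 9F 93 83.
U+1F6A2: 4-byte form → F0 9F 9A A2.
U+1044C: 4-byte form → F0 90 91 8C.
U+6CC5A: 4-byte form → F1 AC B1 9A.
U+0270: 2-byte form → C9 B0.
U+0626: 2-byte form → D8 A6.
U+1F37C: 4-byte form → F0 9F 8D BC.
Concatenated (27 bytes): E5 8B BA F0 9F 93 83 F0 9F 9A A2 F0 90 91 8C F1 AC B1 9A C9 B0 D8 A6 F0 9F 8D BC.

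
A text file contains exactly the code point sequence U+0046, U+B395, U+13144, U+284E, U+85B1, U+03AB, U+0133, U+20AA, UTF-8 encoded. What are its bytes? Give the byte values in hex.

46 EB 8E 95 F0 93 85 84 E2 A1 8E E8 96 B1 CE AB C4 B3 E2 82 AA

U+0046: 1-byte form → 46.
U+B395: 3-byte form → EB 8E 95.
U+13144: 4-byte form → F0 93 85 84.
U+284E: 3-byte form → E2 A1 8E.
U+85B1: 3-byte form → E8 96 B1.
U+03AB: 2-byte form → CE AB.
U+0133: 2-byte form → C4 B3.
U+20AA: 3-byte form → E2 82 AA.
Concatenated (21 bytes): 46 EB 8E 95 F0 93 85 84 E2 A1 8E E8 96 B1 CE AB C4 B3 E2 82 AA.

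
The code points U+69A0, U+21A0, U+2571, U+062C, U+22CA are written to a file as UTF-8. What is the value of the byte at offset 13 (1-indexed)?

0x8B

1-indexed offset 13 is 0-indexed offset 12.
U+69A0 → 3-byte form E6 A6 A0 at offsets 0–2.
U+21A0 → 3-byte form E2 86 A0 at offsets 3–5.
U+2571 → 3-byte form E2 95 B1 at offsets 6–8.
U+062C → 2-byte form D8 AC at offsets 9–10.
U+22CA → 3-byte form E2 8B 8A at offsets 11–13.
Offset 12 falls in char 5's range; it's byte 2 of E2 8B 8A = 0x8B.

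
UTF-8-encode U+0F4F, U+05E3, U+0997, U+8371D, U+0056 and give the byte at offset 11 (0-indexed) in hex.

0x9D

U+0F4F → 3-byte form E0 BD 8F at offsets 0–2.
U+05E3 → 2-byte form D7 A3 at offsets 3–4.
U+0997 → 3-byte form E0 A6 97 at offsets 5–7.
U+8371D → 4-byte form F2 83 9C 9D at offsets 8–11.
Offset 11 falls in char 4's range; it's byte 4 of F2 83 9C 9D = 0x9D.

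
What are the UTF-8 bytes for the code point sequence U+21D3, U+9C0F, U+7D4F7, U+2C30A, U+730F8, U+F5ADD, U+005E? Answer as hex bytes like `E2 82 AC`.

U+21D3: 3-byte form → E2 87 93.
U+9C0F: 3-byte form → E9 B0 8F.
U+7D4F7: 4-byte form → F1 BD 93 B7.
U+2C30A: 4-byte form → F0 AC 8C 8A.
U+730F8: 4-byte form → F1 B3 83 B8.
U+F5ADD: 4-byte form → F3 B5 AB 9D.
U+005E: 1-byte form → 5E.
Concatenated (23 bytes): E2 87 93 E9 B0 8F F1 BD 93 B7 F0 AC 8C 8A F1 B3 83 B8 F3 B5 AB 9D 5E.

E2 87 93 E9 B0 8F F1 BD 93 B7 F0 AC 8C 8A F1 B3 83 B8 F3 B5 AB 9D 5E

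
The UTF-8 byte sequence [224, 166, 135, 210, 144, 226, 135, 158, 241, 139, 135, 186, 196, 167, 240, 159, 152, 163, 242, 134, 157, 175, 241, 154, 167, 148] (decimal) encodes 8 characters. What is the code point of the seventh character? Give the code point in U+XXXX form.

U+8676F

Offset 0: leading byte 0xE0 = 11100000 → 3-byte char #1 = E0 A6 87.
Offset 3: leading byte 0xD2 = 11010010 → 2-byte char #2 = D2 90.
Offset 5: leading byte 0xE2 = 11100010 → 3-byte char #3 = E2 87 9E.
Offset 8: leading byte 0xF1 = 11110001 → 4-byte char #4 = F1 8B 87 BA.
Offset 12: leading byte 0xC4 = 11000100 → 2-byte char #5 = C4 A7.
Offset 14: leading byte 0xF0 = 11110000 → 4-byte char #6 = F0 9F 98 A3.
Offset 18: leading byte 0xF2 = 11110010 → 4-byte char #7 = F2 86 9D AF.
Leading byte 0xF2 = 11110010 matches 11110xxx → 4-byte sequence.
Byte 1: 0xF2 = 11110010, payload 010 (3 bits).
Byte 2: 0x86 = 10000110 (10xxxxxx ✓), payload 000110.
Byte 3: 0x9D = 10011101 (10xxxxxx ✓), payload 011101.
Byte 4: 0xAF = 10101111 (10xxxxxx ✓), payload 101111.
Concatenate: 010000110011101101111 = 0x8676F (21 bits → U+8676F).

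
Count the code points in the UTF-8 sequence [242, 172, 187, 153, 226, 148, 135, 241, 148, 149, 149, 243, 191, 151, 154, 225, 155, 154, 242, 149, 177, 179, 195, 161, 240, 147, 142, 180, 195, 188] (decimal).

Byte at offset 0: 0xF2 = 11110010 → 4-byte char (#1). Advance 4.
Byte at offset 4: 0xE2 = 11100010 → 3-byte char (#2). Advance 3.
Byte at offset 7: 0xF1 = 11110001 → 4-byte char (#3). Advance 4.
Byte at offset 11: 0xF3 = 11110011 → 4-byte char (#4). Advance 4.
Byte at offset 15: 0xE1 = 11100001 → 3-byte char (#5). Advance 3.
Byte at offset 18: 0xF2 = 11110010 → 4-byte char (#6). Advance 4.
Byte at offset 22: 0xC3 = 11000011 → 2-byte char (#7). Advance 2.
Byte at offset 24: 0xF0 = 11110000 → 4-byte char (#8). Advance 4.
Byte at offset 28: 0xC3 = 11000011 → 2-byte char (#9). Advance 2.
Reached end at offset 30 after 9 code points.

9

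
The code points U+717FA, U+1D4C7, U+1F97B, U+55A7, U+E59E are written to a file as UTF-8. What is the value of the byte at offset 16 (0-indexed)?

U+717FA → 4-byte form F1 B1 9F BA at offsets 0–3.
U+1D4C7 → 4-byte form F0 9D 93 87 at offsets 4–7.
U+1F97B → 4-byte form F0 9F A5 BB at offsets 8–11.
U+55A7 → 3-byte form E5 96 A7 at offsets 12–14.
U+E59E → 3-byte form EE 96 9E at offsets 15–17.
Offset 16 falls in char 5's range; it's byte 2 of EE 96 9E = 0x96.

0x96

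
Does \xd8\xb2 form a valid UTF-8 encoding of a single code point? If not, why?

valid

Leading byte 0xD8 = 11011000 → 2-byte form.
Continuation bytes 0xB2=10110010 all match 10xxxxxx.
Decoded value 0x632 is ≥ 0x80 (shortest form) and not a surrogate.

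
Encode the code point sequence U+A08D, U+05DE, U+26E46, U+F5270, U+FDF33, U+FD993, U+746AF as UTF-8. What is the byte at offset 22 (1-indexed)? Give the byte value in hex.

0xF1

1-indexed offset 22 is 0-indexed offset 21.
U+A08D → 3-byte form EA 82 8D at offsets 0–2.
U+05DE → 2-byte form D7 9E at offsets 3–4.
U+26E46 → 4-byte form F0 A6 B9 86 at offsets 5–8.
U+F5270 → 4-byte form F3 B5 89 B0 at offsets 9–12.
U+FDF33 → 4-byte form F3 BD BC B3 at offsets 13–16.
U+FD993 → 4-byte form F3 BD A6 93 at offsets 17–20.
U+746AF → 4-byte form F1 B4 9A AF at offsets 21–24.
Offset 21 falls in char 7's range; it's byte 1 of F1 B4 9A AF = 0xF1.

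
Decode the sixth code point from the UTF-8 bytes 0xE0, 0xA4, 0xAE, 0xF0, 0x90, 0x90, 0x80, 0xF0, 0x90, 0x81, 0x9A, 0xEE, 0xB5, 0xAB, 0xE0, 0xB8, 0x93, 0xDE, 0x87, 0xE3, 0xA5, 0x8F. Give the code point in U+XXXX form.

U+0787

Offset 0: leading byte 0xE0 = 11100000 → 3-byte char #1 = E0 A4 AE.
Offset 3: leading byte 0xF0 = 11110000 → 4-byte char #2 = F0 90 90 80.
Offset 7: leading byte 0xF0 = 11110000 → 4-byte char #3 = F0 90 81 9A.
Offset 11: leading byte 0xEE = 11101110 → 3-byte char #4 = EE B5 AB.
Offset 14: leading byte 0xE0 = 11100000 → 3-byte char #5 = E0 B8 93.
Offset 17: leading byte 0xDE = 11011110 → 2-byte char #6 = DE 87.
Leading byte 0xDE = 11011110 matches 110xxxxx → 2-byte sequence.
Byte 1: 0xDE = 11011110, payload 11110 (5 bits).
Byte 2: 0x87 = 10000111 (10xxxxxx ✓), payload 000111.
Concatenate: 11110000111 = 0x787 (11 bits → U+0787).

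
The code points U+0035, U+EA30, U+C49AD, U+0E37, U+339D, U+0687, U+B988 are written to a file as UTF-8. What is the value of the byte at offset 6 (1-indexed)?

1-indexed offset 6 is 0-indexed offset 5.
U+0035 → 1-byte form 35 at offsets 0–0.
U+EA30 → 3-byte form EE A8 B0 at offsets 1–3.
U+C49AD → 4-byte form F3 84 A6 AD at offsets 4–7.
Offset 5 falls in char 3's range; it's byte 2 of F3 84 A6 AD = 0x84.

0x84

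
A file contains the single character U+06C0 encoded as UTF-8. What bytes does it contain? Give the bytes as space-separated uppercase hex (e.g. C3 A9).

U+06C0 = 0x6C0 = 1728 decimal. In range U+0080–U+07FF → 2-byte form: 110xxxxx 10xxxxxx.
Binary (11 bits): 11011000000.
Split 5+6: 11011 | 000000.
Byte 1: 11011011 = 0xDB.
Byte 2: 10000000 = 0x80.

DB 80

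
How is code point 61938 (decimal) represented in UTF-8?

EF 87 B2

U+F1F2 = 0xF1F2 = 61938 decimal. In range U+0800–U+FFFF → 3-byte form: 1110xxxx 10xxxxxx 10xxxxxx.
Binary (16 bits): 1111000111110010.
Split 4+6+6: 1111 | 000111 | 110010.
Byte 1: 11101111 = 0xEF.
Byte 2: 10000111 = 0x87.
Byte 3: 10110010 = 0xB2.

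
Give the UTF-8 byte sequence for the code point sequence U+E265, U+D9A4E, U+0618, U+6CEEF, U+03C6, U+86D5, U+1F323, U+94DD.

EE 89 A5 F3 99 A9 8E D8 98 F1 AC BB AF CF 86 E8 9B 95 F0 9F 8C A3 E9 93 9D

U+E265: 3-byte form → EE 89 A5.
U+D9A4E: 4-byte form → F3 99 A9 8E.
U+0618: 2-byte form → D8 98.
U+6CEEF: 4-byte form → F1 AC BB AF.
U+03C6: 2-byte form → CF 86.
U+86D5: 3-byte form → E8 9B 95.
U+1F323: 4-byte form → F0 9F 8C A3.
U+94DD: 3-byte form → E9 93 9D.
Concatenated (25 bytes): EE 89 A5 F3 99 A9 8E D8 98 F1 AC BB AF CF 86 E8 9B 95 F0 9F 8C A3 E9 93 9D.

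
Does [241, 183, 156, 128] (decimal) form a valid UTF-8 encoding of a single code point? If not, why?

Leading byte 0xF1 = 11110001 → 4-byte form.
Continuation bytes 0xB7=10110111, 0x9C=10011100, 0x80=10000000 all match 10xxxxxx.
Decoded value 0x77700 is ≥ 0x10000 (shortest form) and not a surrogate.

valid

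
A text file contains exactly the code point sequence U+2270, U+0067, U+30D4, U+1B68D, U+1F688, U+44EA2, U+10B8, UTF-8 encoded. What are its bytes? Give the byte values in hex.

U+2270: 3-byte form → E2 89 B0.
U+0067: 1-byte form → 67.
U+30D4: 3-byte form → E3 83 94.
U+1B68D: 4-byte form → F0 9B 9A 8D.
U+1F688: 4-byte form → F0 9F 9A 88.
U+44EA2: 4-byte form → F1 84 BA A2.
U+10B8: 3-byte form → E1 82 B8.
Concatenated (22 bytes): E2 89 B0 67 E3 83 94 F0 9B 9A 8D F0 9F 9A 88 F1 84 BA A2 E1 82 B8.

E2 89 B0 67 E3 83 94 F0 9B 9A 8D F0 9F 9A 88 F1 84 BA A2 E1 82 B8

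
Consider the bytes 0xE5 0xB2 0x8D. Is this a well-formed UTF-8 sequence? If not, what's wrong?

valid

Leading byte 0xE5 = 11100101 → 3-byte form.
Continuation bytes 0xB2=10110010, 0x8D=10001101 all match 10xxxxxx.
Decoded value 0x5C8D is ≥ 0x800 (shortest form) and not a surrogate.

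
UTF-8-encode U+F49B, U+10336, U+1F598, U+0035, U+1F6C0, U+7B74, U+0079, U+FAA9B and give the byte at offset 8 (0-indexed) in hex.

U+F49B → 3-byte form EF 92 9B at offsets 0–2.
U+10336 → 4-byte form F0 90 8C B6 at offsets 3–6.
U+1F598 → 4-byte form F0 9F 96 98 at offsets 7–10.
Offset 8 falls in char 3's range; it's byte 2 of F0 9F 96 98 = 0x9F.

0x9F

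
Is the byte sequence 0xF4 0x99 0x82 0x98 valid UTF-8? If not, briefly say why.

Leading byte 0xF4 = 11110100 → 4-byte form.
Payload = 0x119098, which exceeds U+10FFFF, the maximum Unicode code point. (Leading bytes F5–FF, or F4 followed by ≥ 0x90, are invalid.)

invalid (encodes a value above U+10FFFF)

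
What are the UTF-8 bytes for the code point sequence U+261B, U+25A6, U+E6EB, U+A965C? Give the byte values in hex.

U+261B: 3-byte form → E2 98 9B.
U+25A6: 3-byte form → E2 96 A6.
U+E6EB: 3-byte form → EE 9B AB.
U+A965C: 4-byte form → F2 A9 99 9C.
Concatenated (13 bytes): E2 98 9B E2 96 A6 EE 9B AB F2 A9 99 9C.

E2 98 9B E2 96 A6 EE 9B AB F2 A9 99 9C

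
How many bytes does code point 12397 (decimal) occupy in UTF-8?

3

U+306D = 0x306D. UTF-8 uses 1 byte below 0x80, 2 below 0x800, 3 below 0x10000, 4 up to 0x10FFFF. 0x306D is in U+0800–U+FFFF → 3 bytes.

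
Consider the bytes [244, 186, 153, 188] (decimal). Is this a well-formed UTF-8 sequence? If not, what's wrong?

invalid (encodes a value above U+10FFFF)

Leading byte 0xF4 = 11110100 → 4-byte form.
Payload = 0x13A67C, which exceeds U+10FFFF, the maximum Unicode code point. (Leading bytes F5–FF, or F4 followed by ≥ 0x90, are invalid.)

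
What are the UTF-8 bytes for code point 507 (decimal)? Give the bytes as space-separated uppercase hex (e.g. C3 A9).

C7 BB

U+01FB = 0x1FB = 507 decimal. In range U+0080–U+07FF → 2-byte form: 110xxxxx 10xxxxxx.
Binary (11 bits): 00111111011.
Split 5+6: 00111 | 111011.
Byte 1: 11000111 = 0xC7.
Byte 2: 10111011 = 0xBB.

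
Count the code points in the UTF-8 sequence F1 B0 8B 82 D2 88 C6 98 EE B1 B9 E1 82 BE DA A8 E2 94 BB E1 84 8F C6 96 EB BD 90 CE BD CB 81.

Byte at offset 0: 0xF1 = 11110001 → 4-byte char (#1). Advance 4.
Byte at offset 4: 0xD2 = 11010010 → 2-byte char (#2). Advance 2.
Byte at offset 6: 0xC6 = 11000110 → 2-byte char (#3). Advance 2.
Byte at offset 8: 0xEE = 11101110 → 3-byte char (#4). Advance 3.
Byte at offset 11: 0xE1 = 11100001 → 3-byte char (#5). Advance 3.
Byte at offset 14: 0xDA = 11011010 → 2-byte char (#6). Advance 2.
Byte at offset 16: 0xE2 = 11100010 → 3-byte char (#7). Advance 3.
Byte at offset 19: 0xE1 = 11100001 → 3-byte char (#8). Advance 3.
Byte at offset 22: 0xC6 = 11000110 → 2-byte char (#9). Advance 2.
Byte at offset 24: 0xEB = 11101011 → 3-byte char (#10). Advance 3.
Byte at offset 27: 0xCE = 11001110 → 2-byte char (#11). Advance 2.
Byte at offset 29: 0xCB = 11001011 → 2-byte char (#12). Advance 2.
Reached end at offset 31 after 12 code points.

12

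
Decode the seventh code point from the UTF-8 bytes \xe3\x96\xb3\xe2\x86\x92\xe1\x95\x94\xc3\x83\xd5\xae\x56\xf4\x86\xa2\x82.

U+106882

Offset 0: leading byte 0xE3 = 11100011 → 3-byte char #1 = E3 96 B3.
Offset 3: leading byte 0xE2 = 11100010 → 3-byte char #2 = E2 86 92.
Offset 6: leading byte 0xE1 = 11100001 → 3-byte char #3 = E1 95 94.
Offset 9: leading byte 0xC3 = 11000011 → 2-byte char #4 = C3 83.
Offset 11: leading byte 0xD5 = 11010101 → 2-byte char #5 = D5 AE.
Offset 13: leading byte 0x56 = 01010110 → 1-byte char #6 = 56.
Offset 14: leading byte 0xF4 = 11110100 → 4-byte char #7 = F4 86 A2 82.
Leading byte 0xF4 = 11110100 matches 11110xxx → 4-byte sequence.
Byte 1: 0xF4 = 11110100, payload 100 (3 bits).
Byte 2: 0x86 = 10000110 (10xxxxxx ✓), payload 000110.
Byte 3: 0xA2 = 10100010 (10xxxxxx ✓), payload 100010.
Byte 4: 0x82 = 10000010 (10xxxxxx ✓), payload 000010.
Concatenate: 100000110100010000010 = 0x106882 (21 bits → U+106882).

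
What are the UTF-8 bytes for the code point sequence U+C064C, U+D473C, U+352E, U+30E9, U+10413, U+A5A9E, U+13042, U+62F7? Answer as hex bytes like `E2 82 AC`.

U+C064C: 4-byte form → F3 80 99 8C.
U+D473C: 4-byte form → F3 94 9C BC.
U+352E: 3-byte form → E3 94 AE.
U+30E9: 3-byte form → E3 83 A9.
U+10413: 4-byte form → F0 90 90 93.
U+A5A9E: 4-byte form → F2 A5 AA 9E.
U+13042: 4-byte form → F0 93 81 82.
U+62F7: 3-byte form → E6 8B B7.
Concatenated (29 bytes): F3 80 99 8C F3 94 9C BC E3 94 AE E3 83 A9 F0 90 90 93 F2 A5 AA 9E F0 93 81 82 E6 8B B7.

F3 80 99 8C F3 94 9C BC E3 94 AE E3 83 A9 F0 90 90 93 F2 A5 AA 9E F0 93 81 82 E6 8B B7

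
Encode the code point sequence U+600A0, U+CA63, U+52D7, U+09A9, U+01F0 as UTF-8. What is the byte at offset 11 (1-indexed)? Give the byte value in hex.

1-indexed offset 11 is 0-indexed offset 10.
U+600A0 → 4-byte form F1 A0 82 A0 at offsets 0–3.
U+CA63 → 3-byte form EC A9 A3 at offsets 4–6.
U+52D7 → 3-byte form E5 8B 97 at offsets 7–9.
U+09A9 → 3-byte form E0 A6 A9 at offsets 10–12.
Offset 10 falls in char 4's range; it's byte 1 of E0 A6 A9 = 0xE0.

0xE0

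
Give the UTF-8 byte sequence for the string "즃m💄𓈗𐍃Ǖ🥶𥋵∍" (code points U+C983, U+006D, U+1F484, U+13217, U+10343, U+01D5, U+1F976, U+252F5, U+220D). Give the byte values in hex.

EC A6 83 6D F0 9F 92 84 F0 93 88 97 F0 90 8D 83 C7 95 F0 9F A5 B6 F0 A5 8B B5 E2 88 8D

U+C983: 3-byte form → EC A6 83.
U+006D: 1-byte form → 6D.
U+1F484: 4-byte form → F0 9F 92 84.
U+13217: 4-byte form → F0 93 88 97.
U+10343: 4-byte form → F0 90 8D 83.
U+01D5: 2-byte form → C7 95.
U+1F976: 4-byte form → F0 9F A5 B6.
U+252F5: 4-byte form → F0 A5 8B B5.
U+220D: 3-byte form → E2 88 8D.
Concatenated (29 bytes): EC A6 83 6D F0 9F 92 84 F0 93 88 97 F0 90 8D 83 C7 95 F0 9F A5 B6 F0 A5 8B B5 E2 88 8D.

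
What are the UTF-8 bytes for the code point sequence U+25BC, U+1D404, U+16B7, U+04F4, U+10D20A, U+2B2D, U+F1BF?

E2 96 BC F0 9D 90 84 E1 9A B7 D3 B4 F4 8D 88 8A E2 AC AD EF 86 BF

U+25BC: 3-byte form → E2 96 BC.
U+1D404: 4-byte form → F0 9D 90 84.
U+16B7: 3-byte form → E1 9A B7.
U+04F4: 2-byte form → D3 B4.
U+10D20A: 4-byte form → F4 8D 88 8A.
U+2B2D: 3-byte form → E2 AC AD.
U+F1BF: 3-byte form → EF 86 BF.
Concatenated (22 bytes): E2 96 BC F0 9D 90 84 E1 9A B7 D3 B4 F4 8D 88 8A E2 AC AD EF 86 BF.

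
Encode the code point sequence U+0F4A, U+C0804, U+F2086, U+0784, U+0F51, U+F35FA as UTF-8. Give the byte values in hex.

U+0F4A: 3-byte form → E0 BD 8A.
U+C0804: 4-byte form → F3 80 A0 84.
U+F2086: 4-byte form → F3 B2 82 86.
U+0784: 2-byte form → DE 84.
U+0F51: 3-byte form → E0 BD 91.
U+F35FA: 4-byte form → F3 B3 97 BA.
Concatenated (20 bytes): E0 BD 8A F3 80 A0 84 F3 B2 82 86 DE 84 E0 BD 91 F3 B3 97 BA.

E0 BD 8A F3 80 A0 84 F3 B2 82 86 DE 84 E0 BD 91 F3 B3 97 BA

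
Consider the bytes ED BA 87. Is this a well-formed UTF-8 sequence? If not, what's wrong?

invalid (encodes a surrogate (U+D800–U+DFFF))

Structurally a 3-byte sequence; payload = 0xDE87.
But 0xDE87 is in U+D800–U+DFFF, the surrogate range. Surrogates are not Unicode scalar values and are forbidden in UTF-8.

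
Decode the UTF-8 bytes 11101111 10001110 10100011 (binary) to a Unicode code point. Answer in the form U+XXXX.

U+F3A3

Leading byte 0xEF = 11101111 matches 1110xxxx → 3-byte sequence.
Byte 1: 0xEF = 11101111, payload 1111 (4 bits).
Byte 2: 0x8E = 10001110 (10xxxxxx ✓), payload 001110.
Byte 3: 0xA3 = 10100011 (10xxxxxx ✓), payload 100011.
Concatenate: 1111001110100011 = 0xF3A3 (16 bits → U+F3A3).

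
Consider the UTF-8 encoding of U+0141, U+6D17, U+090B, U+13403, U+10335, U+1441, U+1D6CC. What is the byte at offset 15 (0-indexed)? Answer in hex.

U+0141 → 2-byte form C5 81 at offsets 0–1.
U+6D17 → 3-byte form E6 B4 97 at offsets 2–4.
U+090B → 3-byte form E0 A4 8B at offsets 5–7.
U+13403 → 4-byte form F0 93 90 83 at offsets 8–11.
U+10335 → 4-byte form F0 90 8C B5 at offsets 12–15.
Offset 15 falls in char 5's range; it's byte 4 of F0 90 8C B5 = 0xB5.

0xB5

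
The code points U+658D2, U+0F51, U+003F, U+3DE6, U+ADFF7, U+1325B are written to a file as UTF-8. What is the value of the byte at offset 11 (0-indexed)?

0xF2

U+658D2 → 4-byte form F1 A5 A3 92 at offsets 0–3.
U+0F51 → 3-byte form E0 BD 91 at offsets 4–6.
U+003F → 1-byte form 3F at offsets 7–7.
U+3DE6 → 3-byte form E3 B7 A6 at offsets 8–10.
U+ADFF7 → 4-byte form F2 AD BF B7 at offsets 11–14.
Offset 11 falls in char 5's range; it's byte 1 of F2 AD BF B7 = 0xF2.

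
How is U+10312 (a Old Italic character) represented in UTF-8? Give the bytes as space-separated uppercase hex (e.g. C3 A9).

F0 90 8C 92

U+10312 = 0x10312 = 66322 decimal. In range U+10000–U+10FFFF → 4-byte form: 11110xxx 10xxxxxx 10xxxxxx 10xxxxxx.
Binary (21 bits): 000010000001100010010.
Split 3+6+6+6: 000 | 010000 | 001100 | 010010.
Byte 1: 11110000 = 0xF0.
Byte 2: 10010000 = 0x90.
Byte 3: 10001100 = 0x8C.
Byte 4: 10010010 = 0x92.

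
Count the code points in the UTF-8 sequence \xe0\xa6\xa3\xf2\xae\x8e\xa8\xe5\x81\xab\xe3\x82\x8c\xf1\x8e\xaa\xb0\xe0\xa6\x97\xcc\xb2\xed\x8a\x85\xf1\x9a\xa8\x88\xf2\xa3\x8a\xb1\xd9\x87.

11

Byte at offset 0: 0xE0 = 11100000 → 3-byte char (#1). Advance 3.
Byte at offset 3: 0xF2 = 11110010 → 4-byte char (#2). Advance 4.
Byte at offset 7: 0xE5 = 11100101 → 3-byte char (#3). Advance 3.
Byte at offset 10: 0xE3 = 11100011 → 3-byte char (#4). Advance 3.
Byte at offset 13: 0xF1 = 11110001 → 4-byte char (#5). Advance 4.
Byte at offset 17: 0xE0 = 11100000 → 3-byte char (#6). Advance 3.
Byte at offset 20: 0xCC = 11001100 → 2-byte char (#7). Advance 2.
Byte at offset 22: 0xED = 11101101 → 3-byte char (#8). Advance 3.
Byte at offset 25: 0xF1 = 11110001 → 4-byte char (#9). Advance 4.
Byte at offset 29: 0xF2 = 11110010 → 4-byte char (#10). Advance 4.
Byte at offset 33: 0xD9 = 11011001 → 2-byte char (#11). Advance 2.
Reached end at offset 35 after 11 code points.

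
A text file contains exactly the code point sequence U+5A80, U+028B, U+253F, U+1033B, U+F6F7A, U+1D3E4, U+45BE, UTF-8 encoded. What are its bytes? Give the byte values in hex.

E5 AA 80 CA 8B E2 94 BF F0 90 8C BB F3 B6 BD BA F0 9D 8F A4 E4 96 BE

U+5A80: 3-byte form → E5 AA 80.
U+028B: 2-byte form → CA 8B.
U+253F: 3-byte form → E2 94 BF.
U+1033B: 4-byte form → F0 90 8C BB.
U+F6F7A: 4-byte form → F3 B6 BD BA.
U+1D3E4: 4-byte form → F0 9D 8F A4.
U+45BE: 3-byte form → E4 96 BE.
Concatenated (23 bytes): E5 AA 80 CA 8B E2 94 BF F0 90 8C BB F3 B6 BD BA F0 9D 8F A4 E4 96 BE.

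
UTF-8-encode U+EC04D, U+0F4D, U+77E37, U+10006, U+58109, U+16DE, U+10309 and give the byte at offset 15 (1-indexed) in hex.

1-indexed offset 15 is 0-indexed offset 14.
U+EC04D → 4-byte form F3 AC 81 8D at offsets 0–3.
U+0F4D → 3-byte form E0 BD 8D at offsets 4–6.
U+77E37 → 4-byte form F1 B7 B8 B7 at offsets 7–10.
U+10006 → 4-byte form F0 90 80 86 at offsets 11–14.
Offset 14 falls in char 4's range; it's byte 4 of F0 90 80 86 = 0x86.

0x86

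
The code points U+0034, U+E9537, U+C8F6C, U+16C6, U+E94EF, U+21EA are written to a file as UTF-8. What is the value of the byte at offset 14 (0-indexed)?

0x93

U+0034 → 1-byte form 34 at offsets 0–0.
U+E9537 → 4-byte form F3 A9 94 B7 at offsets 1–4.
U+C8F6C → 4-byte form F3 88 BD AC at offsets 5–8.
U+16C6 → 3-byte form E1 9B 86 at offsets 9–11.
U+E94EF → 4-byte form F3 A9 93 AF at offsets 12–15.
Offset 14 falls in char 5's range; it's byte 3 of F3 A9 93 AF = 0x93.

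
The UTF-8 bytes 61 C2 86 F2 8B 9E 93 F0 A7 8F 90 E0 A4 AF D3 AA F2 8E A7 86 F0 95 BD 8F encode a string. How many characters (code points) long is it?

8

Byte at offset 0: 0x61 = 01100001 → 1-byte char (#1). Advance 1.
Byte at offset 1: 0xC2 = 11000010 → 2-byte char (#2). Advance 2.
Byte at offset 3: 0xF2 = 11110010 → 4-byte char (#3). Advance 4.
Byte at offset 7: 0xF0 = 11110000 → 4-byte char (#4). Advance 4.
Byte at offset 11: 0xE0 = 11100000 → 3-byte char (#5). Advance 3.
Byte at offset 14: 0xD3 = 11010011 → 2-byte char (#6). Advance 2.
Byte at offset 16: 0xF2 = 11110010 → 4-byte char (#7). Advance 4.
Byte at offset 20: 0xF0 = 11110000 → 4-byte char (#8). Advance 4.
Reached end at offset 24 after 8 code points.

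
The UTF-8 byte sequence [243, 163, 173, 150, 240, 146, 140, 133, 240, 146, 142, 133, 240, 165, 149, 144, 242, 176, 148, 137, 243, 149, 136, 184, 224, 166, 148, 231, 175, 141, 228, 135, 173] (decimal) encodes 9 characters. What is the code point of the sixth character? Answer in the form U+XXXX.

U+D5238

Offset 0: leading byte 0xF3 = 11110011 → 4-byte char #1 = F3 A3 AD 96.
Offset 4: leading byte 0xF0 = 11110000 → 4-byte char #2 = F0 92 8C 85.
Offset 8: leading byte 0xF0 = 11110000 → 4-byte char #3 = F0 92 8E 85.
Offset 12: leading byte 0xF0 = 11110000 → 4-byte char #4 = F0 A5 95 90.
Offset 16: leading byte 0xF2 = 11110010 → 4-byte char #5 = F2 B0 94 89.
Offset 20: leading byte 0xF3 = 11110011 → 4-byte char #6 = F3 95 88 B8.
Leading byte 0xF3 = 11110011 matches 11110xxx → 4-byte sequence.
Byte 1: 0xF3 = 11110011, payload 011 (3 bits).
Byte 2: 0x95 = 10010101 (10xxxxxx ✓), payload 010101.
Byte 3: 0x88 = 10001000 (10xxxxxx ✓), payload 001000.
Byte 4: 0xB8 = 10111000 (10xxxxxx ✓), payload 111000.
Concatenate: 011010101001000111000 = 0xD5238 (21 bits → U+D5238).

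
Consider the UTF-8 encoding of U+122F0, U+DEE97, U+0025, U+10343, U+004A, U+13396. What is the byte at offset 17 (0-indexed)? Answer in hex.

0x96

U+122F0 → 4-byte form F0 92 8B B0 at offsets 0–3.
U+DEE97 → 4-byte form F3 9E BA 97 at offsets 4–7.
U+0025 → 1-byte form 25 at offsets 8–8.
U+10343 → 4-byte form F0 90 8D 83 at offsets 9–12.
U+004A → 1-byte form 4A at offsets 13–13.
U+13396 → 4-byte form F0 93 8E 96 at offsets 14–17.
Offset 17 falls in char 6's range; it's byte 4 of F0 93 8E 96 = 0x96.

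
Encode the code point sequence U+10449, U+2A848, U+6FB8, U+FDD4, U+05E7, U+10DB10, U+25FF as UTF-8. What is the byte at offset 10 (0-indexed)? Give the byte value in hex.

0xB8

U+10449 → 4-byte form F0 90 91 89 at offsets 0–3.
U+2A848 → 4-byte form F0 AA A1 88 at offsets 4–7.
U+6FB8 → 3-byte form E6 BE B8 at offsets 8–10.
Offset 10 falls in char 3's range; it's byte 3 of E6 BE B8 = 0xB8.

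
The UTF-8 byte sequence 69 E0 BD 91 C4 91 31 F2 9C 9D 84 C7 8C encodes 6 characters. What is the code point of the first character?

U+0069

Offset 0: leading byte 0x69 = 01101001 → 1-byte char #1 = 69.
Leading byte 0x69 = 01101001 matches 0xxxxxxx → 1-byte sequence.
Byte 1: 0x69 = 01101001, payload 1101001 (7 bits).
Concatenate: 1101001 = 0x69 (7 bits → U+0069).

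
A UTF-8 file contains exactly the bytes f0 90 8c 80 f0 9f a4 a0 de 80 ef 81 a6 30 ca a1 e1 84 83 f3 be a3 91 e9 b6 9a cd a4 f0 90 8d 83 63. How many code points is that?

12

Byte at offset 0: 0xF0 = 11110000 → 4-byte char (#1). Advance 4.
Byte at offset 4: 0xF0 = 11110000 → 4-byte char (#2). Advance 4.
Byte at offset 8: 0xDE = 11011110 → 2-byte char (#3). Advance 2.
Byte at offset 10: 0xEF = 11101111 → 3-byte char (#4). Advance 3.
Byte at offset 13: 0x30 = 00110000 → 1-byte char (#5). Advance 1.
Byte at offset 14: 0xCA = 11001010 → 2-byte char (#6). Advance 2.
Byte at offset 16: 0xE1 = 11100001 → 3-byte char (#7). Advance 3.
Byte at offset 19: 0xF3 = 11110011 → 4-byte char (#8). Advance 4.
Byte at offset 23: 0xE9 = 11101001 → 3-byte char (#9). Advance 3.
Byte at offset 26: 0xCD = 11001101 → 2-byte char (#10). Advance 2.
Byte at offset 28: 0xF0 = 11110000 → 4-byte char (#11). Advance 4.
Byte at offset 32: 0x63 = 01100011 → 1-byte char (#12). Advance 1.
Reached end at offset 33 after 12 code points.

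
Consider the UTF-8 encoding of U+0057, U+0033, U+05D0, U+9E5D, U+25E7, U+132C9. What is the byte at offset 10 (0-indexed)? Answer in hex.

U+0057 → 1-byte form 57 at offsets 0–0.
U+0033 → 1-byte form 33 at offsets 1–1.
U+05D0 → 2-byte form D7 90 at offsets 2–3.
U+9E5D → 3-byte form E9 B9 9D at offsets 4–6.
U+25E7 → 3-byte form E2 97 A7 at offsets 7–9.
U+132C9 → 4-byte form F0 93 8B 89 at offsets 10–13.
Offset 10 falls in char 6's range; it's byte 1 of F0 93 8B 89 = 0xF0.

0xF0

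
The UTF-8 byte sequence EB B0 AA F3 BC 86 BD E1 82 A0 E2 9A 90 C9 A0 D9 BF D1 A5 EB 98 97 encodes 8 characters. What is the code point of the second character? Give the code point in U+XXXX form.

U+FC1BD

Offset 0: leading byte 0xEB = 11101011 → 3-byte char #1 = EB B0 AA.
Offset 3: leading byte 0xF3 = 11110011 → 4-byte char #2 = F3 BC 86 BD.
Leading byte 0xF3 = 11110011 matches 11110xxx → 4-byte sequence.
Byte 1: 0xF3 = 11110011, payload 011 (3 bits).
Byte 2: 0xBC = 10111100 (10xxxxxx ✓), payload 111100.
Byte 3: 0x86 = 10000110 (10xxxxxx ✓), payload 000110.
Byte 4: 0xBD = 10111101 (10xxxxxx ✓), payload 111101.
Concatenate: 011111100000110111101 = 0xFC1BD (21 bits → U+FC1BD).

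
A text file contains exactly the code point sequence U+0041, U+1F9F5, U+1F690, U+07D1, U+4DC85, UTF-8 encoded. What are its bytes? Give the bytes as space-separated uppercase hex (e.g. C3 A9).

U+0041: 1-byte form → 41.
U+1F9F5: 4-byte form → F0 9F A7 B5.
U+1F690: 4-byte form → F0 9F 9A 90.
U+07D1: 2-byte form → DF 91.
U+4DC85: 4-byte form → F1 8D B2 85.
Concatenated (15 bytes): 41 F0 9F A7 B5 F0 9F 9A 90 DF 91 F1 8D B2 85.

41 F0 9F A7 B5 F0 9F 9A 90 DF 91 F1 8D B2 85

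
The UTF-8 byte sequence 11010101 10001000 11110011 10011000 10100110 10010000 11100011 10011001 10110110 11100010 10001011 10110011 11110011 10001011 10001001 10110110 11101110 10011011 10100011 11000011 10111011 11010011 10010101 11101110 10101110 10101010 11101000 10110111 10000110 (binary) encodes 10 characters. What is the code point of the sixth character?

U+E6E3

Offset 0: leading byte 0xD5 = 11010101 → 2-byte char #1 = D5 88.
Offset 2: leading byte 0xF3 = 11110011 → 4-byte char #2 = F3 98 A6 90.
Offset 6: leading byte 0xE3 = 11100011 → 3-byte char #3 = E3 99 B6.
Offset 9: leading byte 0xE2 = 11100010 → 3-byte char #4 = E2 8B B3.
Offset 12: leading byte 0xF3 = 11110011 → 4-byte char #5 = F3 8B 89 B6.
Offset 16: leading byte 0xEE = 11101110 → 3-byte char #6 = EE 9B A3.
Leading byte 0xEE = 11101110 matches 1110xxxx → 3-byte sequence.
Byte 1: 0xEE = 11101110, payload 1110 (4 bits).
Byte 2: 0x9B = 10011011 (10xxxxxx ✓), payload 011011.
Byte 3: 0xA3 = 10100011 (10xxxxxx ✓), payload 100011.
Concatenate: 1110011011100011 = 0xE6E3 (16 bits → U+E6E3).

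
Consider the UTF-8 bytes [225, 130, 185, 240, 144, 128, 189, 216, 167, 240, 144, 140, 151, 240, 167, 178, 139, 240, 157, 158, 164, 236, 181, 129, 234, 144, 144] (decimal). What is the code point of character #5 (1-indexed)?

U+27C8B

Offset 0: leading byte 0xE1 = 11100001 → 3-byte char #1 = E1 82 B9.
Offset 3: leading byte 0xF0 = 11110000 → 4-byte char #2 = F0 90 80 BD.
Offset 7: leading byte 0xD8 = 11011000 → 2-byte char #3 = D8 A7.
Offset 9: leading byte 0xF0 = 11110000 → 4-byte char #4 = F0 90 8C 97.
Offset 13: leading byte 0xF0 = 11110000 → 4-byte char #5 = F0 A7 B2 8B.
Leading byte 0xF0 = 11110000 matches 11110xxx → 4-byte sequence.
Byte 1: 0xF0 = 11110000, payload 000 (3 bits).
Byte 2: 0xA7 = 10100111 (10xxxxxx ✓), payload 100111.
Byte 3: 0xB2 = 10110010 (10xxxxxx ✓), payload 110010.
Byte 4: 0x8B = 10001011 (10xxxxxx ✓), payload 001011.
Concatenate: 000100111110010001011 = 0x27C8B (21 bits → U+27C8B).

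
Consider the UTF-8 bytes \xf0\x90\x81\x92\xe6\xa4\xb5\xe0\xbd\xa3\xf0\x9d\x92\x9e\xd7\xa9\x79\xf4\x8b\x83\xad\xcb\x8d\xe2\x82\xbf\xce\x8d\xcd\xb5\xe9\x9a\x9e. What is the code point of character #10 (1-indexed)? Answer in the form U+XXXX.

U+038D

Offset 0: leading byte 0xF0 = 11110000 → 4-byte char #1 = F0 90 81 92.
Offset 4: leading byte 0xE6 = 11100110 → 3-byte char #2 = E6 A4 B5.
Offset 7: leading byte 0xE0 = 11100000 → 3-byte char #3 = E0 BD A3.
Offset 10: leading byte 0xF0 = 11110000 → 4-byte char #4 = F0 9D 92 9E.
Offset 14: leading byte 0xD7 = 11010111 → 2-byte char #5 = D7 A9.
Offset 16: leading byte 0x79 = 01111001 → 1-byte char #6 = 79.
Offset 17: leading byte 0xF4 = 11110100 → 4-byte char #7 = F4 8B 83 AD.
Offset 21: leading byte 0xCB = 11001011 → 2-byte char #8 = CB 8D.
Offset 23: leading byte 0xE2 = 11100010 → 3-byte char #9 = E2 82 BF.
Offset 26: leading byte 0xCE = 11001110 → 2-byte char #10 = CE 8D.
Leading byte 0xCE = 11001110 matches 110xxxxx → 2-byte sequence.
Byte 1: 0xCE = 11001110, payload 01110 (5 bits).
Byte 2: 0x8D = 10001101 (10xxxxxx ✓), payload 001101.
Concatenate: 01110001101 = 0x38D (11 bits → U+038D).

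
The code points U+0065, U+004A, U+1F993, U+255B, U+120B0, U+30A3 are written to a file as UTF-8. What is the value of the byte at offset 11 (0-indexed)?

U+0065 → 1-byte form 65 at offsets 0–0.
U+004A → 1-byte form 4A at offsets 1–1.
U+1F993 → 4-byte form F0 9F A6 93 at offsets 2–5.
U+255B → 3-byte form E2 95 9B at offsets 6–8.
U+120B0 → 4-byte form F0 92 82 B0 at offsets 9–12.
Offset 11 falls in char 5's range; it's byte 3 of F0 92 82 B0 = 0x82.

0x82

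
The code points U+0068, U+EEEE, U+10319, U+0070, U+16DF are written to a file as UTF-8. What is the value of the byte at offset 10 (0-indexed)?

0x9B

U+0068 → 1-byte form 68 at offsets 0–0.
U+EEEE → 3-byte form EE BB AE at offsets 1–3.
U+10319 → 4-byte form F0 90 8C 99 at offsets 4–7.
U+0070 → 1-byte form 70 at offsets 8–8.
U+16DF → 3-byte form E1 9B 9F at offsets 9–11.
Offset 10 falls in char 5's range; it's byte 2 of E1 9B 9F = 0x9B.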